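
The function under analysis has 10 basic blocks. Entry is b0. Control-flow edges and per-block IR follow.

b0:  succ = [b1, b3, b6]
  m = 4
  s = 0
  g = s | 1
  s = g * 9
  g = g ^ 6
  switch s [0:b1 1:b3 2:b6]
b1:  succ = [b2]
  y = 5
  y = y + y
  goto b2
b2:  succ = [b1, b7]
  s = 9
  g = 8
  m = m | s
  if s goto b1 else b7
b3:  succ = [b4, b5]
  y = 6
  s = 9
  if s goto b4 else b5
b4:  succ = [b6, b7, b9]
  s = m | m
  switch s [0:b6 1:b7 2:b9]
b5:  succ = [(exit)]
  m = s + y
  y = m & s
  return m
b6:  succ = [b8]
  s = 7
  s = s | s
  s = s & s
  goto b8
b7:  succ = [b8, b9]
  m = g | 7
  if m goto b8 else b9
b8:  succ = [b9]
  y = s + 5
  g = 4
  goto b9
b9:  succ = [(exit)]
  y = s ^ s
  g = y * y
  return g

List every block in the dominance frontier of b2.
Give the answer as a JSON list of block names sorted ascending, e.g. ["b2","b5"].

idom tree: b1←b0 b2←b1 b3←b0 b4←b3 b5←b3 b6←b0 b7←b0 b8←b0 b9←b0
Join-block Dom:
  b1: preds {b0,b2}: {b0} ∩ {b0,b1,b2} = {b0}; idom=b0
  b6: preds {b0,b4}: {b0} ∩ {b0,b3,b4} = {b0}; idom=b0
  b7: preds {b2,b4}: {b0,b1,b2} ∩ {b0,b3,b4} = {b0}; idom=b0
  b8: preds {b6,b7}: {b0,b6} ∩ {b0,b7} = {b0}; idom=b0
  b9: preds {b4,b7,b8}: {b0,b3,b4} ∩ {b0,b7} ∩ {b0,b8} = {b0}; idom=b0

Frontier:
  join b1 pred b0: · stop@b0
  join b1 pred b2: b2→b1 stop@b0
  join b6 pred b0: · stop@b0
  join b6 pred b4: b4→b3 stop@b0
  join b7 pred b2: b2→b1 stop@b0
  join b7 pred b4: b4→b3 stop@b0
  join b8 pred b6: b6 stop@b0
  join b8 pred b7: b7 stop@b0
  join b9 pred b4: b4→b3 stop@b0
  join b9 pred b7: b7 stop@b0
  join b9 pred b8: b8 stop@b0
  DF(b0)=∅
  DF(b1)={b1,b7}
  DF(b2)={b1,b7}
  DF(b3)={b6,b7,b9}
  DF(b4)={b6,b7,b9}
  DF(b5)=∅
  DF(b6)={b8}
  DF(b7)={b8,b9}
  DF(b8)={b9}
  DF(b9)=∅

DF(b2) = ["b1", "b7"]

Answer: ["b1", "b7"]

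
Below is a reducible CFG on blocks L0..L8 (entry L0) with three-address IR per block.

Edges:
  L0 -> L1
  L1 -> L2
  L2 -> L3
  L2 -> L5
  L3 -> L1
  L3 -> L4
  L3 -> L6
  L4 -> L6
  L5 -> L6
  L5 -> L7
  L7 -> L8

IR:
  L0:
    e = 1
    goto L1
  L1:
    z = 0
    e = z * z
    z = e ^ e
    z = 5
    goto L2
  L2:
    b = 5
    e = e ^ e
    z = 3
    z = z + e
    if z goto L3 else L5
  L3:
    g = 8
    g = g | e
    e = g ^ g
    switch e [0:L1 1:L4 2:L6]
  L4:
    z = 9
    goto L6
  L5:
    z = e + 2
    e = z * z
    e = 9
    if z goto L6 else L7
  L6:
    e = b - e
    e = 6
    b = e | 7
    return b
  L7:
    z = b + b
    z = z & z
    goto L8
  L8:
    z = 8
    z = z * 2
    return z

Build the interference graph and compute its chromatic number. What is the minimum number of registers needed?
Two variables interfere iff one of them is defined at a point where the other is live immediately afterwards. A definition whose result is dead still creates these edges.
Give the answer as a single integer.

Block summaries:
  L0: def={e} ue=∅
  L1: def={e,z} ue=∅
  L2: def={b,e,z} ue={e}
  L3: def={e,g} ue={e}
  L4: def={z} ue=∅
  L5: def={e,z} ue={e}
  L6: def={b,e} ue={b,e}
  L7: def={z} ue={b}
  L8: def={z} ue=∅

Live sets:
  L0: in=∅ out=∅
  L1: in=∅ out={e}
  L2: in={e} out={b,e}
  L3: in={b,e} out={b,e}
  L4: in={b,e} out={b,e}
  L5: in={b,e} out={b,e}
  L6: in={b,e} out=∅
  L7: in={b} out=∅
  L8: in=∅ out=∅

Interfere edges:
  b: {e,g,z}
  e: {b,g,z}
  g: {b,e}
  z: {b,e}

Chromatic number:
  lower bound: {b,e,g} mutually conflict ⇒ χ ≥ 3
  3-colouring: c0={b}  c1={e}  c2={g,z}
  χ = 3

Answer: 3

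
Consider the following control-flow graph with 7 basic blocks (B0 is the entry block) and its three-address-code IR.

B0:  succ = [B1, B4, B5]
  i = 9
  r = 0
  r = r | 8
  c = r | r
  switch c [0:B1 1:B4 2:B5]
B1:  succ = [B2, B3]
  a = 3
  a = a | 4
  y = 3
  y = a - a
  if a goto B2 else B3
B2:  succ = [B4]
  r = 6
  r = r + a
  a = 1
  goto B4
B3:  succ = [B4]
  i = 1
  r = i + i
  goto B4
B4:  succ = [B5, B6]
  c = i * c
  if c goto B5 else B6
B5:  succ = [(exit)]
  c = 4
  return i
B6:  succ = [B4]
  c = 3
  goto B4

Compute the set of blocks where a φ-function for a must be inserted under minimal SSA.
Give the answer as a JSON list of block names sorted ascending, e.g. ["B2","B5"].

Answer: ["B4", "B5"]

Derivation:
idom tree: B1←B0 B2←B1 B3←B1 B4←B0 B5←B0 B6←B4
Join-block Dom:
  B4: preds {B0,B2,B3,B6}: {B0} ∩ {B0,B1,B2} ∩ {B0,B1,B3} ∩ {B0,B4,B6} = {B0}; idom=B0
  B5: preds {B0,B4}: {B0} ∩ {B0,B4} = {B0}; idom=B0

Frontier:
  join B4 pred B0: · stop@B0
  join B4 pred B2: B2→B1 stop@B0
  join B4 pred B3: B3→B1 stop@B0
  join B4 pred B6: B6→B4 stop@B0
  join B5 pred B0: · stop@B0
  join B5 pred B4: B4 stop@B0
  B0: DF=∅
  B1: DF={B4}
  B2: DF={B4}
  B3: DF={B4}
  B4: DF={B4,B5}
  B5: DF=∅
  B6: DF={B4}

φ for a: defs {B1,B2}
  DF⁺ = {B4,B5}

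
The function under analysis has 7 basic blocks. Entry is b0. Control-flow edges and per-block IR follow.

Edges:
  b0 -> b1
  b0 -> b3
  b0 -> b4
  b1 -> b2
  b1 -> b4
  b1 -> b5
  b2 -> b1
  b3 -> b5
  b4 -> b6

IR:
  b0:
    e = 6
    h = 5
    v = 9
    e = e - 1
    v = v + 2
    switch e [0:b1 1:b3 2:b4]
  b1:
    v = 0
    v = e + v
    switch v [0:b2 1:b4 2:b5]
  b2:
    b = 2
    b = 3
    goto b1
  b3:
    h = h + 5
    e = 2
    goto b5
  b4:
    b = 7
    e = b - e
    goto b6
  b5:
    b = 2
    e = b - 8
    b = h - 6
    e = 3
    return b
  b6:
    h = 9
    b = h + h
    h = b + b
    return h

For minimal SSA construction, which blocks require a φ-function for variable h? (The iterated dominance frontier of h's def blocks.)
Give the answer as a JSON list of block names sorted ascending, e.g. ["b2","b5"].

Answer: ["b5"]

Derivation:
idom tree: b1←b0 b2←b1 b3←b0 b4←b0 b5←b0 b6←b4
Dom∩ at merges:
  b1: preds {b0,b2}: {b0} ∩ {b0,b1,b2} = {b0}; idom=b0
  b4: preds {b0,b1}: {b0} ∩ {b0,b1} = {b0}; idom=b0
  b5: preds {b1,b3}: {b0,b1} ∩ {b0,b3} = {b0}; idom=b0

DF walk-up:
  join b1 pred b0: · stop@b0
  join b1 pred b2: b2→b1 stop@b0
  join b4 pred b0: · stop@b0
  join b4 pred b1: b1 stop@b0
  join b5 pred b1: b1 stop@b0
  join b5 pred b3: b3 stop@b0
  DF(b0)=∅
  DF(b1)={b1,b4,b5}
  DF(b2)={b1}
  DF(b3)={b5}
  DF(b4)=∅
  DF(b5)=∅
  DF(b6)=∅

φ for h: defs {b0,b3,b6}
  DF⁺ = {b5}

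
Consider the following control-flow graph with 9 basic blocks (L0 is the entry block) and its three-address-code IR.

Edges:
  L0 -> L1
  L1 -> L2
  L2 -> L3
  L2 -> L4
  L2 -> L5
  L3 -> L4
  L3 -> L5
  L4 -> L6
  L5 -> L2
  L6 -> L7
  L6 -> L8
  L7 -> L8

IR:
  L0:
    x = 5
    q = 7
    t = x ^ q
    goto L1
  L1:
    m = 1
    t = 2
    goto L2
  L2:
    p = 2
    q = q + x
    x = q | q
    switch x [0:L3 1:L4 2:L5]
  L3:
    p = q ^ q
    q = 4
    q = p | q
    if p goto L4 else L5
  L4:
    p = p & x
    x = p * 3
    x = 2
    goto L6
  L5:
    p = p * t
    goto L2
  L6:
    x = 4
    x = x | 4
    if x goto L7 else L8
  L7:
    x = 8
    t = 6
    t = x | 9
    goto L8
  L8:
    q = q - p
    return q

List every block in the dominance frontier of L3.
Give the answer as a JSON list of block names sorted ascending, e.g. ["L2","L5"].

idom tree: L1←L0 L2←L1 L3←L2 L4←L2 L5←L2 L6←L4 L7←L6 L8←L6
Join-block Dom:
  L2: preds {L1,L5}: {L0,L1} ∩ {L0,L1,L2,L5} = {L0,L1}; idom=L1
  L4: preds {L2,L3}: {L0,L1,L2} ∩ {L0,L1,L2,L3} = {L0,L1,L2}; idom=L2
  L5: preds {L2,L3}: {L0,L1,L2} ∩ {L0,L1,L2,L3} = {L0,L1,L2}; idom=L2
  L8: preds {L6,L7}: {L0,L1,L2,L4,L6} ∩ {L0,L1,L2,L4,L6,L7} = {L0,L1,L2,L4,L6}; idom=L6

DF walk-up:
  join L2 pred L1: · stop@L1
  join L2 pred L5: L5→L2 stop@L1
  join L4 pred L2: · stop@L2
  join L4 pred L3: L3 stop@L2
  join L5 pred L2: · stop@L2
  join L5 pred L3: L3 stop@L2
  join L8 pred L6: · stop@L6
  join L8 pred L7: L7 stop@L6
  L0: DF=∅
  L1: DF=∅
  L2: DF={L2}
  L3: DF={L4,L5}
  L4: DF=∅
  L5: DF={L2}
  L6: DF=∅
  L7: DF={L8}
  L8: DF=∅

DF(L3) = ["L4", "L5"]

Answer: ["L4", "L5"]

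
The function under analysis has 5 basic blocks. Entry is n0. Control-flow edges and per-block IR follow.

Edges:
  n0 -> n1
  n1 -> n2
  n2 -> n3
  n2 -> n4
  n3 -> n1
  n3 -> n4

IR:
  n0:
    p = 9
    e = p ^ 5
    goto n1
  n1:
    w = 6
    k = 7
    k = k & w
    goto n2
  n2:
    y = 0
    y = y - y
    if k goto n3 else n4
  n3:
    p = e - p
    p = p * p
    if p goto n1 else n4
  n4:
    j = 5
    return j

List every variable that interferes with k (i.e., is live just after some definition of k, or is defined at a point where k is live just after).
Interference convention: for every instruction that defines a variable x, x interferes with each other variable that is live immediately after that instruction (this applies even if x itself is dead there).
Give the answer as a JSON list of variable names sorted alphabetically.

def/use:
  n0: {e,p} / ∅
  n1: {k,w} / ∅
  n2: {y} / {k}
  n3: {p} / {e,p}
  n4: {j} / ∅

Live sets:
  n0 li=∅ lo={e,p}
  n1 li={e,p} lo={e,k,p}
  n2 li={e,k,p} lo={e,p}
  n3 li={e,p} lo={e,p}
  n4 li=∅ lo=∅

Interference:
  e — {k,p,w,y}
  j — ∅
  k — {e,p,w,y}
  p — {e,k,w,y}
  w — {e,k,p}
  y — {e,k,p}

N(k) = ["e", "p", "w", "y"]

Answer: ["e", "p", "w", "y"]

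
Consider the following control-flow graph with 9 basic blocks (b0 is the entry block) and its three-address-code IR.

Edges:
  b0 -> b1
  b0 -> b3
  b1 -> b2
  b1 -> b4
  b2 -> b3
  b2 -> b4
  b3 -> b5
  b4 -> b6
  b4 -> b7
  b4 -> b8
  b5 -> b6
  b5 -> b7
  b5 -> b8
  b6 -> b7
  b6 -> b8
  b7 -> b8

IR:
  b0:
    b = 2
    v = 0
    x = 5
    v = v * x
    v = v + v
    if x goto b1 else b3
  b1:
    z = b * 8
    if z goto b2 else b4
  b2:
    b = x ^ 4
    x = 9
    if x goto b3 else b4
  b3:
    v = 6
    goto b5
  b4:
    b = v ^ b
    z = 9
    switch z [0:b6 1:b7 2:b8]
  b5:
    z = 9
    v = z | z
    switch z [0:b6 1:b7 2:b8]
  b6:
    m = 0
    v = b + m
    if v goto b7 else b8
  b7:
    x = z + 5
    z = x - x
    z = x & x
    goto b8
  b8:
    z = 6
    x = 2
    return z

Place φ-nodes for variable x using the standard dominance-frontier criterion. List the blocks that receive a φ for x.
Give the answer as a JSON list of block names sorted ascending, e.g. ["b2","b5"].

idom tree: b1←b0 b2←b1 b3←b0 b4←b1 b5←b3 b6←b0 b7←b0 b8←b0
Join-block Dom:
  b3: preds {b0,b2}: {b0} ∩ {b0,b1,b2} = {b0}; idom=b0
  b4: preds {b1,b2}: {b0,b1} ∩ {b0,b1,b2} = {b0,b1}; idom=b1
  b6: preds {b4,b5}: {b0,b1,b4} ∩ {b0,b3,b5} = {b0}; idom=b0
  b7: preds {b4,b5,b6}: {b0,b1,b4} ∩ {b0,b3,b5} ∩ {b0,b6} = {b0}; idom=b0
  b8: preds {b4,b5,b6,b7}: {b0,b1,b4} ∩ {b0,b3,b5} ∩ {b0,b6} ∩ {b0,b7} = {b0}; idom=b0

Frontier:
  b3←b0: walk · to b0
  b3←b2: walk b2→b1 to b0
  b4←b1: walk · to b1
  b4←b2: walk b2 to b1
  b6←b4: walk b4→b1 to b0
  b6←b5: walk b5→b3 to b0
  b7←b4: walk b4→b1 to b0
  b7←b5: walk b5→b3 to b0
  b7←b6: walk b6 to b0
  b8←b4: walk b4→b1 to b0
  b8←b5: walk b5→b3 to b0
  b8←b6: walk b6 to b0
  b8←b7: walk b7 to b0
  DF(b0)=∅
  DF(b1)={b3,b6,b7,b8}
  DF(b2)={b3,b4}
  DF(b3)={b6,b7,b8}
  DF(b4)={b6,b7,b8}
  DF(b5)={b6,b7,b8}
  DF(b6)={b7,b8}
  DF(b7)={b8}
  DF(b8)=∅

φ for x: defs {b0,b2,b7,b8}
  DF⁺ = {b3,b4,b6,b7,b8}

Answer: ["b3", "b4", "b6", "b7", "b8"]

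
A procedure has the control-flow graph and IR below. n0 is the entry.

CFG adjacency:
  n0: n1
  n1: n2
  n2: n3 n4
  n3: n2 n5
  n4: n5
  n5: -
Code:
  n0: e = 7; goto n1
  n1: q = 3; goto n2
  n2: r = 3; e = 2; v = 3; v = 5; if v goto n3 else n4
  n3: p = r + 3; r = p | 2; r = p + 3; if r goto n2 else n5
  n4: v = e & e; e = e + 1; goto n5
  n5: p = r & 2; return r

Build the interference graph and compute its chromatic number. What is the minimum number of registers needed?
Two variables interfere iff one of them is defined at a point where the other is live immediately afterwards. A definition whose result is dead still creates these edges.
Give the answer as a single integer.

Answer: 3

Working:
Per-block:
  n0: def={e} ue=∅
  n1: def={q} ue=∅
  n2: def={e,r,v} ue=∅
  n3: def={p,r} ue={r}
  n4: def={e,v} ue={e}
  n5: def={p} ue={r}

Liveness:
  n0 li=∅ lo=∅
  n1 li=∅ lo=∅
  n2 li=∅ lo={e,r}
  n3 li={r} lo={r}
  n4 li={e,r} lo={r}
  n5 li={r} lo=∅

Conflict graph:
  e↔{r,v}
  p↔{r}
  q↔∅
  r↔{e,p,v}
  v↔{e,r}

Colouring:
  lower bound: {e,r,v} mutually conflict ⇒ χ ≥ 3
  3-colouring: R0={q,r}  R1={e,p}  R2={v}
  χ = 3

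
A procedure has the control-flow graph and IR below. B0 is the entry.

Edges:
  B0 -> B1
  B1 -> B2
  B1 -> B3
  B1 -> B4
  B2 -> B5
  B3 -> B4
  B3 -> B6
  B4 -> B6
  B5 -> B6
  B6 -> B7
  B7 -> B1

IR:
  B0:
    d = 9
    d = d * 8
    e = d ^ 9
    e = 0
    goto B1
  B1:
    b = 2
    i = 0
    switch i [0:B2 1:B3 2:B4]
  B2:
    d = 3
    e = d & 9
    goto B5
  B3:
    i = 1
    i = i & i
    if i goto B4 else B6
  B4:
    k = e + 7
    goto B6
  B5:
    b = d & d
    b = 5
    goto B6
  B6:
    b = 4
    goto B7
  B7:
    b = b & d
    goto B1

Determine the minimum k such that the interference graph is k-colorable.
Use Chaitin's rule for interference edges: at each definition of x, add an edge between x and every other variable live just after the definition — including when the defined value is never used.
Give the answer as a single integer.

Answer: 3

Working:
def/use:
  B0: def={d,e} ue=∅
  B1: def={b,i} ue=∅
  B2: def={d,e} ue=∅
  B3: def={i} ue=∅
  B4: def={k} ue={e}
  B5: def={b} ue={d}
  B6: def={b} ue=∅
  B7: def={b} ue={b,d}

Live sets:
  B0 li=∅ lo={d,e}
  B1 li={d,e} lo={d,e}
  B2 li=∅ lo={d,e}
  B3 li={d,e} lo={d,e}
  B4 li={d,e} lo={d,e}
  B5 li={d,e} lo={d,e}
  B6 li={d,e} lo={b,d,e}
  B7 li={b,d,e} lo={d,e}

Interference:
  b — {d,e}
  d — {b,e,i,k}
  e — {b,d,i,k}
  i — {d,e}
  k — {d,e}

Registers:
  clique {b,d,e} ⇒ need ≥ 3
  assign b→r2 d→r0 e→r1 i→r2 k→r2 — no edge inside a register ⇒ χ ≤ 3
  χ = 3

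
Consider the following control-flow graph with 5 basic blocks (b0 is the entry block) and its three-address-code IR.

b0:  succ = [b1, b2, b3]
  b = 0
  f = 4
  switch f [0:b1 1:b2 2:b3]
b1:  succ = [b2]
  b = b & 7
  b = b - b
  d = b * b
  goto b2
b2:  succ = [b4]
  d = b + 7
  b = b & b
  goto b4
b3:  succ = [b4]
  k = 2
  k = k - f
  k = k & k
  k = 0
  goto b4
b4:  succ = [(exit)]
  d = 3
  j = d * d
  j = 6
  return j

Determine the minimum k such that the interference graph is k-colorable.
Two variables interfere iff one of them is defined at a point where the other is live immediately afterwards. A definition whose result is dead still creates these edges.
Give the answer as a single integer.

Answer: 2

Working:
Block summaries:
  b0 def {b,f} use ∅
  b1 def {b,d} use {b}
  b2 def {b,d} use {b}
  b3 def {k} use {f}
  b4 def {d,j} use ∅

Backward fixpoint:
  b0 li=∅ lo={b,f}
  b1 li={b} lo={b}
  b2 li={b} lo=∅
  b3 li={f} lo=∅
  b4 li=∅ lo=∅

Interfere edges:
  b — {d,f}
  d — {b}
  f — {b,k}
  j — ∅
  k — {f}

Chromatic number:
  lower bound: {b,d} mutually conflict ⇒ χ ≥ 2
  2-colouring: R0={b,j,k}  R1={d,f}
  χ = 2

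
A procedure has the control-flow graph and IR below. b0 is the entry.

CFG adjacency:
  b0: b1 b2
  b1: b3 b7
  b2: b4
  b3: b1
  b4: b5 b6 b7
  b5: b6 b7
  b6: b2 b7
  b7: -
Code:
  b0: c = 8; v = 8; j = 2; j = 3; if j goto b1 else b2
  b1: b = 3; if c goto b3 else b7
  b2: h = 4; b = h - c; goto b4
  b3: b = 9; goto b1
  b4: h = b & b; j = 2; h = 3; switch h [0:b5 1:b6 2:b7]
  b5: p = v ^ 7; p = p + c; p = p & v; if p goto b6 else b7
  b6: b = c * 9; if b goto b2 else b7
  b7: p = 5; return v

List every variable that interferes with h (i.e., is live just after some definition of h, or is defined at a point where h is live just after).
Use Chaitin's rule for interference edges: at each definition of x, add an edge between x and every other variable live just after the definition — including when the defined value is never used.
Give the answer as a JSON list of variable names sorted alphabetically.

Answer: ["c", "v"]

Analysis:
Block summaries:
  b0: def={c,j,v} ue=∅
  b1: def={b} ue={c}
  b2: def={b,h} ue={c}
  b3: def={b} ue=∅
  b4: def={h,j} ue={b}
  b5: def={p} ue={c,v}
  b6: def={b} ue={c}
  b7: def={p} ue={v}

Liveness:
  live b0: ∅→{c,v}
  live b1: {c,v}→{c,v}
  live b2: {c,v}→{b,c,v}
  live b3: {c,v}→{c,v}
  live b4: {b,c,v}→{c,v}
  live b5: {c,v}→{c,v}
  live b6: {c,v}→{c,v}
  live b7: {v}→∅

Conflict graph:
  b — {c,v}
  c — {b,h,j,p,v}
  h — {c,v}
  j — {c,v}
  p — {c,v}
  v — {b,c,h,j,p}

N(h) = ["c", "v"]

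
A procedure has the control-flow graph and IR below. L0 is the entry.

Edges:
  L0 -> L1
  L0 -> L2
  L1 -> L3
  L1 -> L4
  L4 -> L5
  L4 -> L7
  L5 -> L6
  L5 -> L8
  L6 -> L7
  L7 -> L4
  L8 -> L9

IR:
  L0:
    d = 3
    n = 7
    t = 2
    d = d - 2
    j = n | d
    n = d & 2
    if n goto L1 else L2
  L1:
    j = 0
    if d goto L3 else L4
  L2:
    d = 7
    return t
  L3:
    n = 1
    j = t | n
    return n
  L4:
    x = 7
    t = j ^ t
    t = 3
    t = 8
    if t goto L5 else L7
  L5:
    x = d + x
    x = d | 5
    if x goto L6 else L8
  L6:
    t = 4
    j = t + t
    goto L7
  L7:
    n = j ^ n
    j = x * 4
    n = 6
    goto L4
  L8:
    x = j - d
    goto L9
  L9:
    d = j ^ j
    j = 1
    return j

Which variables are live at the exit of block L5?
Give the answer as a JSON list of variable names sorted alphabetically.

Answer: ["d", "j", "n", "x"]

Derivation:
Block summaries:
  L0: def={d,j,n,t} ue=∅
  L1: def={j} ue={d}
  L2: def={d} ue={t}
  L3: def={j,n} ue={t}
  L4: def={t,x} ue={j,t}
  L5: def={x} ue={d,x}
  L6: def={j,t} ue=∅
  L7: def={j,n} ue={j,n,x}
  L8: def={x} ue={d,j}
  L9: def={d,j} ue={j}

Live sets:
  L0: in=∅ out={d,n,t}
  L1: in={d,n,t} out={d,j,n,t}
  L2: in={t} out=∅
  L3: in={t} out=∅
  L4: in={d,j,n,t} out={d,j,n,t,x}
  L5: in={d,j,n,x} out={d,j,n,x}
  L6: in={d,n,x} out={d,j,n,t,x}
  L7: in={d,j,n,t,x} out={d,j,n,t}
  L8: in={d,j} out={j}
  L9: in={j} out=∅

live-out(L5) = ["d", "j", "n", "x"]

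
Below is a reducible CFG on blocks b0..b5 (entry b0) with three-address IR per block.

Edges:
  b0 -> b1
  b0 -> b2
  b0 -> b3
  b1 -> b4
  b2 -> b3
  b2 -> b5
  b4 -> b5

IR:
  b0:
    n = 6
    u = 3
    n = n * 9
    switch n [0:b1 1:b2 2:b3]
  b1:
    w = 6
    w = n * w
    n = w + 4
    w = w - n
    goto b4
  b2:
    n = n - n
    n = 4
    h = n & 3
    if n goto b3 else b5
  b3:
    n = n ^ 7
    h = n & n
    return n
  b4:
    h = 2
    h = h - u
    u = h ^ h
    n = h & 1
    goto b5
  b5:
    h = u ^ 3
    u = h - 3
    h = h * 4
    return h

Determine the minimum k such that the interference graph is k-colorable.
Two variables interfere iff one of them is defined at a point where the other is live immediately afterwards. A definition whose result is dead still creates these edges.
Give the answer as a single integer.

Answer: 3

Derivation:
Per-block:
  b0 def {n,u} use ∅
  b1 def {n,w} use {n}
  b2 def {h,n} use {n}
  b3 def {h,n} use {n}
  b4 def {h,n,u} use {u}
  b5 def {h,u} use {u}

Live sets:
  b0: in=∅ out={n,u}
  b1: in={n,u} out={u}
  b2: in={n,u} out={n,u}
  b3: in={n} out=∅
  b4: in={u} out={u}
  b5: in={u} out=∅

Conflict graph:
  h — {n,u}
  n — {h,u,w}
  u — {h,n,w}
  w — {n,u}

Chromatic number:
  lower bound: {h,n,u} mutually conflict ⇒ χ ≥ 3
  assign h→c2 n→c0 u→c1 w→c2 — no edge inside a register ⇒ χ ≤ 3
  χ = 3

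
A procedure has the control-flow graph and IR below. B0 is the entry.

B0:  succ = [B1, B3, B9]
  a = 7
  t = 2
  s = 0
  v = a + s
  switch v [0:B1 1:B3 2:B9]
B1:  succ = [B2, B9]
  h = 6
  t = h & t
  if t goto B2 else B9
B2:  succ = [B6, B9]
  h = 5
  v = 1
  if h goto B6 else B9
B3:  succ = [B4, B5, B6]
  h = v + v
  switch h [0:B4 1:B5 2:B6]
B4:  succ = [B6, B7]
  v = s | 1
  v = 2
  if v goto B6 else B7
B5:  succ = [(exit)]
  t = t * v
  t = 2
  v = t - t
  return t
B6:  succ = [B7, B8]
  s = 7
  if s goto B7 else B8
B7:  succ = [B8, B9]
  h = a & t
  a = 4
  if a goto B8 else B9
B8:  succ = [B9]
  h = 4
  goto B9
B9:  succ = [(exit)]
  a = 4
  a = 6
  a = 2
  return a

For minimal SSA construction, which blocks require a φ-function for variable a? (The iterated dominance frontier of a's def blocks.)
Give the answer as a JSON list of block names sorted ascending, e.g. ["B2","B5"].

idom tree: B1←B0 B2←B1 B3←B0 B4←B3 B5←B3 B6←B0 B7←B0 B8←B0 B9←B0
Join-block Dom:
  B6: preds {B2,B3,B4}: {B0,B1,B2} ∩ {B0,B3} ∩ {B0,B3,B4} = {B0}; idom=B0
  B7: preds {B4,B6}: {B0,B3,B4} ∩ {B0,B6} = {B0}; idom=B0
  B8: preds {B6,B7}: {B0,B6} ∩ {B0,B7} = {B0}; idom=B0
  B9: preds {B0,B1,B2,B7,B8}: {B0} ∩ {B0,B1} ∩ {B0,B1,B2} ∩ {B0,B7} ∩ {B0,B8} = {B0}; idom=B0

DF derivation:
  join B6 pred B2: B2→B1 stop@B0
  join B6 pred B3: B3 stop@B0
  join B6 pred B4: B4→B3 stop@B0
  join B7 pred B4: B4→B3 stop@B0
  join B7 pred B6: B6 stop@B0
  join B8 pred B6: B6 stop@B0
  join B8 pred B7: B7 stop@B0
  join B9 pred B0: · stop@B0
  join B9 pred B1: B1 stop@B0
  join B9 pred B2: B2→B1 stop@B0
  join B9 pred B7: B7 stop@B0
  join B9 pred B8: B8 stop@B0
  B0: DF=∅
  B1: DF={B6,B9}
  B2: DF={B6,B9}
  B3: DF={B6,B7}
  B4: DF={B6,B7}
  B5: DF=∅
  B6: DF={B7,B8}
  B7: DF={B8,B9}
  B8: DF={B9}
  B9: DF=∅

φ for a: defs {B0,B7,B9}
  DF⁺ = {B8,B9}

Answer: ["B8", "B9"]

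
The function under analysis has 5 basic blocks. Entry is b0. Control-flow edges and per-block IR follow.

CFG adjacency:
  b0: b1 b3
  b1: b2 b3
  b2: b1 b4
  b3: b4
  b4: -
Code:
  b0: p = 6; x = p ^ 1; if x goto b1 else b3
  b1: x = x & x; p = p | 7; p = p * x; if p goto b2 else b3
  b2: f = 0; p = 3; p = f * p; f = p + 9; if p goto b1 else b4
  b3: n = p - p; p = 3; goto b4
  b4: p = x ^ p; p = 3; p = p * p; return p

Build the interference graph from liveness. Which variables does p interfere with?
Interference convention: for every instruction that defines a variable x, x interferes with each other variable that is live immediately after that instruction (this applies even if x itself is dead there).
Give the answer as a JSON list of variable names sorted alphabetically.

Block summaries:
  b0: {p,x} / ∅
  b1: {p,x} / {p,x}
  b2: {f,p} / ∅
  b3: {n,p} / {p}
  b4: {p} / {p,x}

Liveness:
  b0: in=∅ out={p,x}
  b1: in={p,x} out={p,x}
  b2: in={x} out={p,x}
  b3: in={p,x} out={p,x}
  b4: in={p,x} out=∅

Conflict graph:
  f↔{p,x}
  n↔{x}
  p↔{f,x}
  x↔{f,n,p}

N(p) = ["f", "x"]

Answer: ["f", "x"]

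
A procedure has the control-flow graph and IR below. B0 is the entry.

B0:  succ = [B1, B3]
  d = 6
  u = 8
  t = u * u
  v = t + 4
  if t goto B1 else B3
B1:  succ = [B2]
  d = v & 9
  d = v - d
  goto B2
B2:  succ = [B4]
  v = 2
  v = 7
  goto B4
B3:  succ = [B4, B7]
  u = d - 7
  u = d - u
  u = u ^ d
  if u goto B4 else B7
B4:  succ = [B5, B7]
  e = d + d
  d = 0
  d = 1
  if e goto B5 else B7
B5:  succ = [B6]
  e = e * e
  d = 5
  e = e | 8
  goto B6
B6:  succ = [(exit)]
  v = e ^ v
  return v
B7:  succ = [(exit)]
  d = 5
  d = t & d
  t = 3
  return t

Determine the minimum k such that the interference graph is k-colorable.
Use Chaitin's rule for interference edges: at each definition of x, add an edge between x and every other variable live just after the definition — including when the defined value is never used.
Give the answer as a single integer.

Answer: 4

Analysis:
Per-block:
  B0: {d,t,u,v} / ∅
  B1: {d} / {v}
  B2: {v} / ∅
  B3: {u} / {d}
  B4: {d,e} / {d}
  B5: {d,e} / {e}
  B6: {v} / {e,v}
  B7: {d,t} / {t}

Liveness:
  B0: in=∅ out={d,t,v}
  B1: in={t,v} out={d,t}
  B2: in={d,t} out={d,t,v}
  B3: in={d,t,v} out={d,t,v}
  B4: in={d,t,v} out={e,t,v}
  B5: in={e,v} out={e,v}
  B6: in={e,v} out=∅
  B7: in={t} out=∅

Interfere edges:
  d: {e,t,u,v}
  e: {d,t,v}
  t: {d,e,u,v}
  u: {d,t,v}
  v: {d,e,t,u}

Registers:
  clique {d,e,t,v} ⇒ need ≥ 4
  4-colouring: c0={d}  c1={t}  c2={v}  c3={e,u}
  χ = 4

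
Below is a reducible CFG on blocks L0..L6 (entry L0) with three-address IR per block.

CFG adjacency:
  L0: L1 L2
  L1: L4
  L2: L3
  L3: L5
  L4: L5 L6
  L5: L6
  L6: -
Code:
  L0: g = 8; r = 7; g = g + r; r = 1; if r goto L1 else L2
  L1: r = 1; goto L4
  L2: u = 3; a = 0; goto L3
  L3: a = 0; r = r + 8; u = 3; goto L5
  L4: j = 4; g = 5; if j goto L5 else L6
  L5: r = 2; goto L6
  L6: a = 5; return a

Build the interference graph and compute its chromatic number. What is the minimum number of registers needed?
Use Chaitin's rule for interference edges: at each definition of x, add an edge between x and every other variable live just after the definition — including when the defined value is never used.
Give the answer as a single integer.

Answer: 2

Working:
def/use:
  L0 def {g,r} use ∅
  L1 def {r} use ∅
  L2 def {a,u} use ∅
  L3 def {a,r,u} use {r}
  L4 def {g,j} use ∅
  L5 def {r} use ∅
  L6 def {a} use ∅

Backward fixpoint:
  L0: in=∅ out={r}
  L1: in=∅ out=∅
  L2: in={r} out={r}
  L3: in={r} out=∅
  L4: in=∅ out=∅
  L5: in=∅ out=∅
  L6: in=∅ out=∅

Interference:
  a↔{r}
  g↔{j,r}
  j↔{g}
  r↔{a,g,u}
  u↔{r}

Colouring:
  {a,r} pairwise interfere (2-clique) ⇒ χ ≥ 2
  assign a→c1 g→c1 j→c0 r→c0 u→c1 — no edge inside a register ⇒ χ ≤ 2
  χ = 2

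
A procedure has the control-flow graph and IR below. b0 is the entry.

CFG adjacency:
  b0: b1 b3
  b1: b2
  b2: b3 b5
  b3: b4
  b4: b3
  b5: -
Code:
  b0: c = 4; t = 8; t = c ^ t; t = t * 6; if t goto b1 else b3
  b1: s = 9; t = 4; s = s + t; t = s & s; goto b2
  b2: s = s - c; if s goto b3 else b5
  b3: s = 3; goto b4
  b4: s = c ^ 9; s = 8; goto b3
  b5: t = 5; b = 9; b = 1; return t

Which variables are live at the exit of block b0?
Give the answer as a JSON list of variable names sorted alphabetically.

Answer: ["c"]

Working:
Block summaries:
  b0: {c,t} / ∅
  b1: {s,t} / ∅
  b2: {s} / {c,s}
  b3: {s} / ∅
  b4: {s} / {c}
  b5: {b,t} / ∅

Backward fixpoint:
  b0 li=∅ lo={c}
  b1 li={c} lo={c,s}
  b2 li={c,s} lo={c}
  b3 li={c} lo={c}
  b4 li={c} lo={c}
  b5 li=∅ lo=∅

live-out(b0) = ["c"]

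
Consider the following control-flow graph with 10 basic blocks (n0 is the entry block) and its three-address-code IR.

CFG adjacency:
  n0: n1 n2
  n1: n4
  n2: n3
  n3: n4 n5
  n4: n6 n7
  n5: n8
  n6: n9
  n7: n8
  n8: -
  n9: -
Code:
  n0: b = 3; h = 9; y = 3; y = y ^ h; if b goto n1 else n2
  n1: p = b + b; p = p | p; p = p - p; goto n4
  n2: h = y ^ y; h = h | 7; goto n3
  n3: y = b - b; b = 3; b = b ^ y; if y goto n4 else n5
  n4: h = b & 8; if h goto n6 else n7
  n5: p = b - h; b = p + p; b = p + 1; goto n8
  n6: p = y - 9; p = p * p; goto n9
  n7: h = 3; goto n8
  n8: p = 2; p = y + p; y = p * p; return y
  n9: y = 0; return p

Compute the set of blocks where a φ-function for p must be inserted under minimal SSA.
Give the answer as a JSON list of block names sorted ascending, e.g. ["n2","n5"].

Answer: ["n4", "n8"]

Working:
idom tree: n1←n0 n2←n0 n3←n2 n4←n0 n5←n3 n6←n4 n7←n4 n8←n0 n9←n6
Join-block Dom:
  n4: preds {n1,n3}: {n0,n1} ∩ {n0,n2,n3} = {n0}; idom=n0
  n8: preds {n5,n7}: {n0,n2,n3,n5} ∩ {n0,n4,n7} = {n0}; idom=n0

DF walk-up:
  join n4 pred n1: n1 stop@n0
  join n4 pred n3: n3→n2 stop@n0
  join n8 pred n5: n5→n3→n2 stop@n0
  join n8 pred n7: n7→n4 stop@n0
  DF(n0)=∅
  DF(n1)={n4}
  DF(n2)={n4,n8}
  DF(n3)={n4,n8}
  DF(n4)={n8}
  DF(n5)={n8}
  DF(n6)=∅
  DF(n7)={n8}
  DF(n8)=∅
  DF(n9)=∅

φ for p: defs {n1,n5,n6,n8}
  DF⁺ = {n4,n8}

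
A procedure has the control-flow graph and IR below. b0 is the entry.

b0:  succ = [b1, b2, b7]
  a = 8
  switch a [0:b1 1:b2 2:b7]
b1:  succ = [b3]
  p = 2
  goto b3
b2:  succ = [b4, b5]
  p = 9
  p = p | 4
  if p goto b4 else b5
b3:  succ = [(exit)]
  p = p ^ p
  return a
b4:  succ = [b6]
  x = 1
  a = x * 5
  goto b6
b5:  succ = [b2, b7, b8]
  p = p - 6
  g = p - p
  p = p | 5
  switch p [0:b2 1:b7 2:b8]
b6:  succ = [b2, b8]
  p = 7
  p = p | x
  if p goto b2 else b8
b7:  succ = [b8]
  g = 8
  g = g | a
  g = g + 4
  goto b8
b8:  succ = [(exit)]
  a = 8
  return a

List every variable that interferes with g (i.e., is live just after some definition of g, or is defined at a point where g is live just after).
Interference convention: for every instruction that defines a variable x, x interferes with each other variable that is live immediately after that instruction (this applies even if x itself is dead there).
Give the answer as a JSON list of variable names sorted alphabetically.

def/use:
  b0: {a} / ∅
  b1: {p} / ∅
  b2: {p} / ∅
  b3: {p} / {a,p}
  b4: {a,x} / ∅
  b5: {g,p} / {p}
  b6: {p} / {x}
  b7: {g} / {a}
  b8: {a} / ∅

Liveness:
  b0 li=∅ lo={a}
  b1 li={a} lo={a,p}
  b2 li={a} lo={a,p}
  b3 li={a,p} lo=∅
  b4 li=∅ lo={a,x}
  b5 li={a,p} lo={a}
  b6 li={a,x} lo={a}
  b7 li={a} lo=∅
  b8 li=∅ lo=∅

Interference:
  a — {g,p,x}
  g — {a,p}
  p — {a,g,x}
  x — {a,p}

N(g) = ["a", "p"]

Answer: ["a", "p"]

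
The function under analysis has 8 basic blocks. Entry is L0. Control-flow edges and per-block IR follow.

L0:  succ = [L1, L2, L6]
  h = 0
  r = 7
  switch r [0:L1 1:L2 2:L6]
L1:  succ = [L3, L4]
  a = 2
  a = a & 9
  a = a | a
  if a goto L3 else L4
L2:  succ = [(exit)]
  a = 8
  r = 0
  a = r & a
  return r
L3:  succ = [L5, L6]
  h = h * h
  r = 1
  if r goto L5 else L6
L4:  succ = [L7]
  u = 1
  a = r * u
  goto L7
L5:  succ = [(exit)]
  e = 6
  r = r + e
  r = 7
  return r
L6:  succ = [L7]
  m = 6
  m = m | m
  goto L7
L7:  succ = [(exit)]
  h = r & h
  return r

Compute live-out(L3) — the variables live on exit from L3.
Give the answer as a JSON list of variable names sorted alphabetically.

Answer: ["h", "r"]

Analysis:
def/use:
  L0 def {h,r} use ∅
  L1 def {a} use ∅
  L2 def {a,r} use ∅
  L3 def {h,r} use {h}
  L4 def {a,u} use {r}
  L5 def {e,r} use {r}
  L6 def {m} use ∅
  L7 def {h} use {h,r}

Live sets:
  L0: in=∅ out={h,r}
  L1: in={h,r} out={h,r}
  L2: in=∅ out=∅
  L3: in={h} out={h,r}
  L4: in={h,r} out={h,r}
  L5: in={r} out=∅
  L6: in={h,r} out={h,r}
  L7: in={h,r} out=∅

live-out(L3) = ["h", "r"]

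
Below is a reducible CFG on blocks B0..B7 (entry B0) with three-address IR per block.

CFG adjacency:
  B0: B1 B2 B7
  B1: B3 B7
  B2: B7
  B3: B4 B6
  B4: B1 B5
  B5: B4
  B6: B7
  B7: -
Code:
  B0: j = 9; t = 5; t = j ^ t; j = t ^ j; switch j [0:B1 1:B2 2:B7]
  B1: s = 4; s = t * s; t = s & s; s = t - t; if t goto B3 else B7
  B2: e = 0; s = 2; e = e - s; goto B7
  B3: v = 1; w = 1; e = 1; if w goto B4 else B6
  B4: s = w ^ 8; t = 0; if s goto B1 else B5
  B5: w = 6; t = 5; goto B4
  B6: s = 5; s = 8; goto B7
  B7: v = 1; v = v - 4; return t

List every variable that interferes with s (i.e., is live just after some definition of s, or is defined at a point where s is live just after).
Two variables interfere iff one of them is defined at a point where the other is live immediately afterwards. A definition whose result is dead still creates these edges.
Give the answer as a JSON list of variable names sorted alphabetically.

Answer: ["e", "t"]

Derivation:
def/use:
  B0 def {j,t} use ∅
  B1 def {s,t} use {t}
  B2 def {e,s} use ∅
  B3 def {e,v,w} use ∅
  B4 def {s,t} use {w}
  B5 def {t,w} use ∅
  B6 def {s} use ∅
  B7 def {v} use {t}

Backward fixpoint:
  B0 li=∅ lo={t}
  B1 li={t} lo={t}
  B2 li={t} lo={t}
  B3 li={t} lo={t,w}
  B4 li={w} lo={t}
  B5 li=∅ lo={w}
  B6 li={t} lo={t}
  B7 li={t} lo=∅

Conflict graph:
  e↔{s,t,w}
  j↔{t}
  s↔{e,t}
  t↔{e,j,s,v,w}
  v↔{t}
  w↔{e,t}

N(s) = ["e", "t"]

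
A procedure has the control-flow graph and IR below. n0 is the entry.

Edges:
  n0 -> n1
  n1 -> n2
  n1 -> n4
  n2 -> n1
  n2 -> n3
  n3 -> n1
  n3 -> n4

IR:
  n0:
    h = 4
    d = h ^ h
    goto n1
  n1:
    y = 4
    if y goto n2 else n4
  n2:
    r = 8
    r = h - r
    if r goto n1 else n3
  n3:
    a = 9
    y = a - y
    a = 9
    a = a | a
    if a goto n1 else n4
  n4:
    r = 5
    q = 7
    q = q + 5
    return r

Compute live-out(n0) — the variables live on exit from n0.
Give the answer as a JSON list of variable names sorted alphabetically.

def/use:
  n0: def={d,h} ue=∅
  n1: def={y} ue=∅
  n2: def={r} ue={h}
  n3: def={a,y} ue={y}
  n4: def={q,r} ue=∅

Backward fixpoint:
  live n0: ∅→{h}
  live n1: {h}→{h,y}
  live n2: {h,y}→{h,y}
  live n3: {h,y}→{h}
  live n4: ∅→∅

live-out(n0) = ["h"]

Answer: ["h"]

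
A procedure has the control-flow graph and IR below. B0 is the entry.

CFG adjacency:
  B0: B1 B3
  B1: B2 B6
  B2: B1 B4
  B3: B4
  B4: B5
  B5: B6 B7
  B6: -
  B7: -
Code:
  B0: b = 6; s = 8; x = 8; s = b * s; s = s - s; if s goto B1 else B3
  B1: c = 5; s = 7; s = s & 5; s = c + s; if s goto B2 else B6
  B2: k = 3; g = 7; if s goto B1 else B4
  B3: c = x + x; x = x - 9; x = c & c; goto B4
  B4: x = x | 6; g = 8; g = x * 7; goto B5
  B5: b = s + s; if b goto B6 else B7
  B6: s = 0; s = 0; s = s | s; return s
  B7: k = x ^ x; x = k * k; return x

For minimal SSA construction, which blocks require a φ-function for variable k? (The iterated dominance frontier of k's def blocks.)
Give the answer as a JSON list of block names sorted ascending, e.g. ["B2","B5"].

Answer: ["B1", "B4", "B6"]

Derivation:
idom tree: B1←B0 B2←B1 B3←B0 B4←B0 B5←B4 B6←B0 B7←B5
Dom∩ at merges:
  B1: preds {B0,B2}: {B0} ∩ {B0,B1,B2} = {B0}; idom=B0
  B4: preds {B2,B3}: {B0,B1,B2} ∩ {B0,B3} = {B0}; idom=B0
  B6: preds {B1,B5}: {B0,B1} ∩ {B0,B4,B5} = {B0}; idom=B0

DF derivation:
  B1←B0: walk · to B0
  B1←B2: walk B2→B1 to B0
  B4←B2: walk B2→B1 to B0
  B4←B3: walk B3 to B0
  B6←B1: walk B1 to B0
  B6←B5: walk B5→B4 to B0
  B0: DF=∅
  B1: DF={B1,B4,B6}
  B2: DF={B1,B4}
  B3: DF={B4}
  B4: DF={B6}
  B5: DF={B6}
  B6: DF=∅
  B7: DF=∅

φ for k: defs {B2,B7}
  DF⁺ = {B1,B4,B6}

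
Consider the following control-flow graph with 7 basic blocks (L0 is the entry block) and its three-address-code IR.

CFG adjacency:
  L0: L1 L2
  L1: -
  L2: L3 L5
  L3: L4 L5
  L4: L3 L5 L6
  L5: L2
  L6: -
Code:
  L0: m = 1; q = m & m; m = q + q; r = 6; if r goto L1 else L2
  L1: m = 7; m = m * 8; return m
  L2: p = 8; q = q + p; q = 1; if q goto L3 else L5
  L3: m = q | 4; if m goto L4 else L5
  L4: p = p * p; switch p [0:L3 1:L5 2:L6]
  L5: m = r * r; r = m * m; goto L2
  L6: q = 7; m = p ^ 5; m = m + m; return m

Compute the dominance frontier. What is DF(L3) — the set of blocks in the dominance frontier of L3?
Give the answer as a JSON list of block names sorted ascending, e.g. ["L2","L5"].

idom tree: L1←L0 L2←L0 L3←L2 L4←L3 L5←L2 L6←L4
Join-block Dom:
  L2: preds {L0,L5}: {L0} ∩ {L0,L2,L5} = {L0}; idom=L0
  L3: preds {L2,L4}: {L0,L2} ∩ {L0,L2,L3,L4} = {L0,L2}; idom=L2
  L5: preds {L2,L3,L4}: {L0,L2} ∩ {L0,L2,L3} ∩ {L0,L2,L3,L4} = {L0,L2}; idom=L2

DF walk-up:
  join L2 pred L0: · stop@L0
  join L2 pred L5: L5→L2 stop@L0
  join L3 pred L2: · stop@L2
  join L3 pred L4: L4→L3 stop@L2
  join L5 pred L2: · stop@L2
  join L5 pred L3: L3 stop@L2
  join L5 pred L4: L4→L3 stop@L2
  L0: DF=∅
  L1: DF=∅
  L2: DF={L2}
  L3: DF={L3,L5}
  L4: DF={L3,L5}
  L5: DF={L2}
  L6: DF=∅

DF(L3) = ["L3", "L5"]

Answer: ["L3", "L5"]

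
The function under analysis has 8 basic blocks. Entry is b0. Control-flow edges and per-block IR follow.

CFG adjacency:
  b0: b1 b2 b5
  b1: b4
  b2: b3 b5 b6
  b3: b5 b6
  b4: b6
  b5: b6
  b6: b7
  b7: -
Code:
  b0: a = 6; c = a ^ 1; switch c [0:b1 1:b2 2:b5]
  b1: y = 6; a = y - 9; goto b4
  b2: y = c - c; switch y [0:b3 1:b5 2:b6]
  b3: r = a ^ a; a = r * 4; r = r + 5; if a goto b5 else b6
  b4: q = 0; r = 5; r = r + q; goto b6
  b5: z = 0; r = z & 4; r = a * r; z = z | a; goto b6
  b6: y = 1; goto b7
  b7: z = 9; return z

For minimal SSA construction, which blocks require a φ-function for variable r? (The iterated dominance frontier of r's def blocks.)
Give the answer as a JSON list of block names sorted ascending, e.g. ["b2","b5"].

Answer: ["b5", "b6"]

Derivation:
idom tree: b1←b0 b2←b0 b3←b2 b4←b1 b5←b0 b6←b0 b7←b6
Dom at joins:
  b5: preds {b0,b2,b3}: {b0} ∩ {b0,b2} ∩ {b0,b2,b3} = {b0}; idom=b0
  b6: preds {b2,b3,b4,b5}: {b0,b2} ∩ {b0,b2,b3} ∩ {b0,b1,b4} ∩ {b0,b5} = {b0}; idom=b0

DF derivation:
  b5←b0: walk · to b0
  b5←b2: walk b2 to b0
  b5←b3: walk b3→b2 to b0
  b6←b2: walk b2 to b0
  b6←b3: walk b3→b2 to b0
  b6←b4: walk b4→b1 to b0
  b6←b5: walk b5 to b0
  b0: DF=∅
  b1: DF={b6}
  b2: DF={b5,b6}
  b3: DF={b5,b6}
  b4: DF={b6}
  b5: DF={b6}
  b6: DF=∅
  b7: DF=∅

φ for r: defs {b3,b4,b5}
  DF⁺ = {b5,b6}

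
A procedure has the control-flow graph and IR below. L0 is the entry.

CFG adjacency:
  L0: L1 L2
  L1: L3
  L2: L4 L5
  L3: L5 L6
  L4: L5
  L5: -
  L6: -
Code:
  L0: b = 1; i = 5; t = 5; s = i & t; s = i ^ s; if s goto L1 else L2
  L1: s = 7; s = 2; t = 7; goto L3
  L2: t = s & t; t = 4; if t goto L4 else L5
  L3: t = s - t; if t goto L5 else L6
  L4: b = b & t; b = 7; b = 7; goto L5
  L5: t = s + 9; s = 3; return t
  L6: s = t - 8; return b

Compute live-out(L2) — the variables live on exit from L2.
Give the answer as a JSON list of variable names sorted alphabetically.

def/use:
  L0 def {b,i,s,t} use ∅
  L1 def {s,t} use ∅
  L2 def {t} use {s,t}
  L3 def {t} use {s,t}
  L4 def {b} use {b,t}
  L5 def {s,t} use {s}
  L6 def {s} use {b,t}

Backward fixpoint:
  L0 li=∅ lo={b,s,t}
  L1 li={b} lo={b,s,t}
  L2 li={b,s,t} lo={b,s,t}
  L3 li={b,s,t} lo={b,s,t}
  L4 li={b,s,t} lo={s}
  L5 li={s} lo=∅
  L6 li={b,t} lo=∅

live-out(L2) = ["b", "s", "t"]

Answer: ["b", "s", "t"]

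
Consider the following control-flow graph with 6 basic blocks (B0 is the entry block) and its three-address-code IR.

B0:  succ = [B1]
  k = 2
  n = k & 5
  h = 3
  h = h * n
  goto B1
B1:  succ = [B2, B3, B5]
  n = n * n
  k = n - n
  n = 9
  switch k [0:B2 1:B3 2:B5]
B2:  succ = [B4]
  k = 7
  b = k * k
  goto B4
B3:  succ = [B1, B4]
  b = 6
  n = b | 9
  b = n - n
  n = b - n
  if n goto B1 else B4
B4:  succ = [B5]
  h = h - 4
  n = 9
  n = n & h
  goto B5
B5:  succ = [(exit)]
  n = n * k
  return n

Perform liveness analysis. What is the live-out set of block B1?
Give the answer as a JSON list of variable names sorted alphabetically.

Block summaries:
  B0: def={h,k,n} ue=∅
  B1: def={k,n} ue={n}
  B2: def={b,k} ue=∅
  B3: def={b,n} ue=∅
  B4: def={h,n} ue={h}
  B5: def={n} ue={k,n}

Backward fixpoint:
  B0 li=∅ lo={h,n}
  B1 li={h,n} lo={h,k,n}
  B2 li={h} lo={h,k}
  B3 li={h,k} lo={h,k,n}
  B4 li={h,k} lo={k,n}
  B5 li={k,n} lo=∅

live-out(B1) = ["h", "k", "n"]

Answer: ["h", "k", "n"]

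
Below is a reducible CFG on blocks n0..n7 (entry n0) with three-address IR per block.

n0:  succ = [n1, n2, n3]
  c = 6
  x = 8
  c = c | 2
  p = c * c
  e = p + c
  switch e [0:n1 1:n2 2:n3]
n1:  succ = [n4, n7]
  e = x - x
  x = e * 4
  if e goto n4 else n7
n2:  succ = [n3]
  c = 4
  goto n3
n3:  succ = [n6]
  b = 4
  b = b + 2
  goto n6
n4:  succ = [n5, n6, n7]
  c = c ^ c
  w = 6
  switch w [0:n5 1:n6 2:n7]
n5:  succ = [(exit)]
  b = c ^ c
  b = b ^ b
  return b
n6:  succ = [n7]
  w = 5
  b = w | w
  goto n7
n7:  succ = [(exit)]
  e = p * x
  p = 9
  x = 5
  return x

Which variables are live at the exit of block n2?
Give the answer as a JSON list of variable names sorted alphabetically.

Answer: ["p", "x"]

Derivation:
Block summaries:
  n0: def={c,e,p,x} ue=∅
  n1: def={e,x} ue={x}
  n2: def={c} ue=∅
  n3: def={b} ue=∅
  n4: def={c,w} ue={c}
  n5: def={b} ue={c}
  n6: def={b,w} ue=∅
  n7: def={e,p,x} ue={p,x}

Live sets:
  live n0: ∅→{c,p,x}
  live n1: {c,p,x}→{c,p,x}
  live n2: {p,x}→{p,x}
  live n3: {p,x}→{p,x}
  live n4: {c,p,x}→{c,p,x}
  live n5: {c}→∅
  live n6: {p,x}→{p,x}
  live n7: {p,x}→∅

live-out(n2) = ["p", "x"]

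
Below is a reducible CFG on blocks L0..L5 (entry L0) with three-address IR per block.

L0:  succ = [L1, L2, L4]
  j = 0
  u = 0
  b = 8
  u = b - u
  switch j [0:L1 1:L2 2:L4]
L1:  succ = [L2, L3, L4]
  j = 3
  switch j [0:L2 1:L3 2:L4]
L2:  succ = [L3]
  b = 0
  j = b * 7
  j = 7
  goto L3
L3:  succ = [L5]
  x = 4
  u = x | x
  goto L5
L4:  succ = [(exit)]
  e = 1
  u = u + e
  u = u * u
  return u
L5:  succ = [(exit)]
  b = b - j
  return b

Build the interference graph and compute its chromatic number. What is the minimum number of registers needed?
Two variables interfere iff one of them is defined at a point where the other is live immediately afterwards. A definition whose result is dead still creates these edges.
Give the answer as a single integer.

def/use:
  L0: def={b,j,u} ue=∅
  L1: def={j} ue=∅
  L2: def={b,j} ue=∅
  L3: def={u,x} ue=∅
  L4: def={e,u} ue={u}
  L5: def={b} ue={b,j}

Backward fixpoint:
  L0 li=∅ lo={b,u}
  L1 li={b,u} lo={b,j,u}
  L2 li=∅ lo={b,j}
  L3 li={b,j} lo={b,j}
  L4 li={u} lo=∅
  L5 li={b,j} lo=∅

Interfere edges:
  b↔{j,u,x}
  e↔{u}
  j↔{b,u,x}
  u↔{b,e,j}
  x↔{b,j}

Chromatic number:
  lower bound: {b,j,u} mutually conflict ⇒ χ ≥ 3
  assign b→c0 e→c0 j→c1 u→c2 x→c2 — no edge inside a register ⇒ χ ≤ 3
  χ = 3

Answer: 3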